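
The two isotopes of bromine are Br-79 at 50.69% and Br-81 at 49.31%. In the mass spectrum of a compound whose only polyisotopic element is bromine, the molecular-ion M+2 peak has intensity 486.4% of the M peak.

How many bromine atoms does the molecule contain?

For n independent Br atoms, I(M+2)/I(M) = n · (abundance Br-81) / (abundance Br-79) = n · 0.4931/0.5069.
n = 4.864 × 0.5069/0.4931 = 5.00 ≈ 5

5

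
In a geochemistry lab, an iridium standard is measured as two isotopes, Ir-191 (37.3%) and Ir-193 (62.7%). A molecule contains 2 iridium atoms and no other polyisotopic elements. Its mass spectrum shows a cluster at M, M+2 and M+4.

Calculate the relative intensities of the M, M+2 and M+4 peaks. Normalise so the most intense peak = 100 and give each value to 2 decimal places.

The 2 Ir atoms are independent, so intensities follow the terms of (0.373 + 0.627)^2.
P(M) = 0.373^2 = 0.139129
P(M+2) = 2 × 0.373^1 × 0.627^1 = 0.467742
P(M+4) = 0.627^2 = 0.393129
The M+2 peak is largest (0.467742); scaling to 100 gives 29.74 : 100.00 : 84.05.

29.74 : 100.00 : 84.05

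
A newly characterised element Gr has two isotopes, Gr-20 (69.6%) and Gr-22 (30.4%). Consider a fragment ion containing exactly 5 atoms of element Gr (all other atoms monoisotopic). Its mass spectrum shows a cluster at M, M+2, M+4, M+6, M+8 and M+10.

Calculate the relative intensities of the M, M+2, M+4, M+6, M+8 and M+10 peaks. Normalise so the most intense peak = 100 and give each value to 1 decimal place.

45.8 : 100.0 : 87.4 : 38.2 : 8.3 : 0.7

The 5 Gr atoms are independent, so intensities follow the terms of (0.696 + 0.304)^5.
P(M) = 0.696^5 = 0.163323
P(M+2) = 5 × 0.696^4 × 0.304^1 = 0.356681
P(M+4) = 10 × 0.696^3 × 0.304^2 = 0.311584
P(M+6) = 10 × 0.696^2 × 0.304^3 = 0.136094
P(M+8) = 5 × 0.696^1 × 0.304^4 = 0.029722
P(M+10) = 0.304^5 = 0.002596
The M+2 peak is largest (0.356681); scaling to 100 gives 45.8 : 100.0 : 87.4 : 38.2 : 8.3 : 0.7.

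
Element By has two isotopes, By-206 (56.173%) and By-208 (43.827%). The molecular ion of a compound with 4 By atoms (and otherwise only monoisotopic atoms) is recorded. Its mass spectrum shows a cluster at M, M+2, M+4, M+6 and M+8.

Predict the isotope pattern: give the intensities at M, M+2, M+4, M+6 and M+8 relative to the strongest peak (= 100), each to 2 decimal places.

Each By atom is independently By-206 (p = 0.56173) or By-208 (q = 0.43827); the cluster is the binomial expansion (p + q)^4.
P(M) = 0.56173^4 = 0.099566
P(M+2) = 4 × 0.56173^3 × 0.43827^1 = 0.310731
P(M+4) = 6 × 0.56173^2 × 0.43827^2 = 0.363655
P(M+6) = 4 × 0.56173^1 × 0.43827^3 = 0.189153
P(M+8) = 0.43827^4 = 0.036895
The M+4 peak is largest (0.363655); scaling to 100 gives 27.38 : 85.45 : 100.00 : 52.01 : 10.15.

27.38 : 85.45 : 100.00 : 52.01 : 10.15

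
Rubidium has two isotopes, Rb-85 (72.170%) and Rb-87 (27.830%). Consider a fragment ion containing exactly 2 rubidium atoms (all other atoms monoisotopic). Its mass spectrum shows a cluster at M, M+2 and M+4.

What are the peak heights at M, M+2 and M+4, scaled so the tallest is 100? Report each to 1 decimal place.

The 2 Rb atoms are independent, so intensities follow the terms of (0.72170 + 0.27830)^2.
P(M) = 0.72170^2 = 0.520851
P(M+2) = 2 × 0.72170^1 × 0.27830^1 = 0.401698
P(M+4) = 0.27830^2 = 0.077451
The M peak is largest (0.520851); scaling to 100 gives 100.0 : 77.1 : 14.9.

100.0 : 77.1 : 14.9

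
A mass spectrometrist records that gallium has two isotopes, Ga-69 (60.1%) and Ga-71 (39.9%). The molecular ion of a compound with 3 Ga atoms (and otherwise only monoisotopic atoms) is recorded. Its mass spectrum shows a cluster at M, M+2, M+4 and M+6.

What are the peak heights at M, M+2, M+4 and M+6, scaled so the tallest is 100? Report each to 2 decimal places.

50.21 : 100.00 : 66.39 : 14.69

Each Ga atom is independently Ga-69 (p = 0.601) or Ga-71 (q = 0.399); the cluster is the binomial expansion (p + q)^3.
P(M) = 0.601^3 = 0.217082
P(M+2) = 3 × 0.601^2 × 0.399^1 = 0.432358
P(M+4) = 3 × 0.601^1 × 0.399^2 = 0.287039
P(M+6) = 0.399^3 = 0.063521
The M+2 peak is largest (0.432358); scaling to 100 gives 50.21 : 100.00 : 66.39 : 14.69.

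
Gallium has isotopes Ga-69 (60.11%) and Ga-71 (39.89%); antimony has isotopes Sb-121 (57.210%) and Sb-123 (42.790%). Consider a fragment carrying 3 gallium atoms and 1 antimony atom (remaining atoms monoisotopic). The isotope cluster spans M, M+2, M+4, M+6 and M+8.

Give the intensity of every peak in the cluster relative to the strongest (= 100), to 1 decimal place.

35.6 : 97.5 : 100.0 : 45.6 : 7.8

Gallium pattern (n=3): 0.21719018 : 0.43239309 : 0.28694328 : 0.06347345
Antimony pattern (n=1): 0.5721 : 0.4279
Convolve the two distributions (both contribute in 2-u steps):
  M: 0.21719018×0.5721 = 0.124255
  M+2: 0.21719018×0.4279 + 0.43239309×0.5721 = 0.340308
  M+4: 0.43239309×0.4279 + 0.28694328×0.5721 = 0.349181
  M+6: 0.28694328×0.4279 + 0.06347345×0.5721 = 0.159096
  M+8: 0.06347345×0.4279 = 0.027160
Scale to base peak (0.349181) = 100: 35.6 : 97.5 : 100.0 : 45.6 : 7.8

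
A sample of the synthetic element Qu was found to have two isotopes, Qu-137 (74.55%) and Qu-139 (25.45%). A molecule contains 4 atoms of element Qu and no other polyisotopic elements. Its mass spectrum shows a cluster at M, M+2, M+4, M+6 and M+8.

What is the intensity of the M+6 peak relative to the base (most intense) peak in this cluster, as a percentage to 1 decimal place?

Term probabilities: M 0.3089, M+2 0.4218, M+4 0.2160, M+6 0.0492, M+8 0.0042. Base peak = M+2.
P(M+2) = C(4,1) × 0.7455^3 × 0.2545^1 = 4 × 0.41432672 × 0.2545 = 0.421785 (base)
P(M+6) = C(4,3) × 0.7455^1 × 0.2545^3 = 4 × 0.7455 × 0.01648403 = 0.049155
Relative intensity = 0.049155 / 0.421785 × 100 = 11.7

11.7%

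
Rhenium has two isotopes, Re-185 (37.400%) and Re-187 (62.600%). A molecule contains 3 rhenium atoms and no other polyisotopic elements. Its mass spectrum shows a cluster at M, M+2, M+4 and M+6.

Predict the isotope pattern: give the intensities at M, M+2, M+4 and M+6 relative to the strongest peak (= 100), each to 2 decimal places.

Expanding (0.37400 + 0.62600)^3:
P(M) = 0.37400^3 = 0.052314
P(M+2) = 3 × 0.37400^2 × 0.62600^1 = 0.262687
P(M+4) = 3 × 0.37400^1 × 0.62600^2 = 0.439685
P(M+6) = 0.62600^3 = 0.245314
The M+4 peak is largest (0.439685); scaling to 100 gives 11.90 : 59.74 : 100.00 : 55.79.

11.90 : 59.74 : 100.00 : 55.79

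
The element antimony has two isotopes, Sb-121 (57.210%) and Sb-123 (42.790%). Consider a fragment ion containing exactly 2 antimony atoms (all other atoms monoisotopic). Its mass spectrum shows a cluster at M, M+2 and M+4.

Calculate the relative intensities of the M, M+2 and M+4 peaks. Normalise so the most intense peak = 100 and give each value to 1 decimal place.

Each Sb atom is independently Sb-121 (p = 0.57210) or Sb-123 (q = 0.42790); the cluster is the binomial expansion (p + q)^2.
P(M) = 0.57210^2 = 0.327298
P(M+2) = 2 × 0.57210^1 × 0.42790^1 = 0.489603
P(M+4) = 0.42790^2 = 0.183098
The M+2 peak is largest (0.489603); scaling to 100 gives 66.8 : 100.0 : 37.4.

66.8 : 100.0 : 37.4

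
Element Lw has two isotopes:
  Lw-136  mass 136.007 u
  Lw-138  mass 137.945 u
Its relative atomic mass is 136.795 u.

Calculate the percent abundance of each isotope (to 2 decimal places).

Writing the weighted mean with unknown fraction x of Lw-136:
136.007·x + 137.945·(1 − x) = 136.795
(136.007 − 137.945)·x = 136.795 − 137.945
x = -1.150 / -1.938 = 0.59340 → 59.34% Lw-136, 40.66% Lw-138.

Lw-136: 59.34%, Lw-138: 40.66%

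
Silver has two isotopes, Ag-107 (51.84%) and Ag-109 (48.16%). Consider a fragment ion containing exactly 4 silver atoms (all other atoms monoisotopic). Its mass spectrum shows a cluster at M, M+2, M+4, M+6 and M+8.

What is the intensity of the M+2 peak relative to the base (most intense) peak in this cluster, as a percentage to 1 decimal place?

71.8%

(0.5184 + 0.4816)^4 gives M 0.0722, M+2 0.2684, M+4 0.3740, M+6 0.2316, M+8 0.0538; the largest is M+4.
P(M+4) = C(4,2) × 0.5184^2 × 0.4816^2 = 6 × 0.26873856 × 0.23193856 = 0.373985 (base)
P(M+2) = C(4,1) × 0.5184^3 × 0.4816^1 = 4 × 0.13931407 × 0.4816 = 0.268375
Relative intensity = 0.268375 / 0.373985 × 100 = 71.8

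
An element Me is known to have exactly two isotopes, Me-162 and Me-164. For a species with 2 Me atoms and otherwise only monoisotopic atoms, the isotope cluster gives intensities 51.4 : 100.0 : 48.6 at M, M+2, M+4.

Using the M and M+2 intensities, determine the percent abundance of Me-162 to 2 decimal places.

If p is the fraction of Me that is Me-162, then I(M+2)/I(M) = [C(2,1)·p^1·(1−p)] / p^2 = 2·(1−p)/p = 100.0/51.4 = 1.9455
(1−p)/p = 1.9455/2 = 0.9728  ⇒  p = 1/(1 + 0.9728) = 0.5069
Me-162: 50.69%, Me-164: 49.31%.

50.69%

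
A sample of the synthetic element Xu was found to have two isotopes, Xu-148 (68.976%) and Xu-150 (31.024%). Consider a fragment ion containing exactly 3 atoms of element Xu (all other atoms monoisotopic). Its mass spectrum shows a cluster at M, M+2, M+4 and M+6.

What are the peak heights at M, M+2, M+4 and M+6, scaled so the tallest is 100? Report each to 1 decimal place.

The 3 Xu atoms are independent, so intensities follow the terms of (0.68976 + 0.31024)^3.
P(M) = 0.68976^3 = 0.328166
P(M+2) = 3 × 0.68976^2 × 0.31024^1 = 0.442808
P(M+4) = 3 × 0.68976^1 × 0.31024^2 = 0.199166
P(M+6) = 0.31024^3 = 0.029860
The M+2 peak is largest (0.442808); scaling to 100 gives 74.1 : 100.0 : 45.0 : 6.7.

74.1 : 100.0 : 45.0 : 6.7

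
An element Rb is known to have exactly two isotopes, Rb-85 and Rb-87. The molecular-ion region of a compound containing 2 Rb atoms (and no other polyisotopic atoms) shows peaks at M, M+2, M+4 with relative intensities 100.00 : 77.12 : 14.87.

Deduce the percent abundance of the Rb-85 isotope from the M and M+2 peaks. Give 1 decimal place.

72.2%

Write p for the Rb-85 fraction. I(M+2)/I(M) = [C(2,1)·p^1·(1−p)] / p^2 = 2·(1−p)/p = 77.12/100.00 = 0.7712
(1−p)/p = 0.7712/2 = 0.3856  ⇒  p = 1/(1 + 0.3856) = 0.7217
Rb-85: 72.2%, Rb-87: 27.8%.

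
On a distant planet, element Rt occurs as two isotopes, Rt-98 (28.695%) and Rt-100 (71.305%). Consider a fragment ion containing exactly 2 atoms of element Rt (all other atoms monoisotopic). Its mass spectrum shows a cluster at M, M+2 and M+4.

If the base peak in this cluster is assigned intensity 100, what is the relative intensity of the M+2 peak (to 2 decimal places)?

(0.28695 + 0.71305)^2 gives M 0.0823, M+2 0.4092, M+4 0.5084; the largest is M+4.
P(M+4) = C(2,2) × 0.28695^0 × 0.71305^2 = 1 × 1.0000 × 0.5084403 = 0.508440 (base)
P(M+2) = C(2,1) × 0.28695^1 × 0.71305^1 = 2 × 0.28695 × 0.71305 = 0.409219
Relative intensity = 0.409219 / 0.508440 × 100 = 80.49

80.49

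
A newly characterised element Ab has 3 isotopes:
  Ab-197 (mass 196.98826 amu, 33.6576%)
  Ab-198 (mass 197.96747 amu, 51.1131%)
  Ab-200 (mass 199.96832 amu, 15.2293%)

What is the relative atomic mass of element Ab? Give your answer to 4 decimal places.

197.9426 amu

Ar = Σ fᵢ·mᵢ = 0.336576 × 196.98826 + 0.511131 × 197.96747 + 0.152293 × 199.96832
= 66.301521 + 101.187311 + 30.453775 = 197.942607 amu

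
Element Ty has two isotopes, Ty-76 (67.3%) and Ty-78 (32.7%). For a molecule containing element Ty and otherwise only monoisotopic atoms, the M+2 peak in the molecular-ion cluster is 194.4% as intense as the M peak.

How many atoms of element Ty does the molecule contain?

With n Ty atoms, P(M+2)/P(M) = C(n,1)·p^(n−1)q / p^n = n·q/p = n · 0.327/0.673.
n = 1.944 × 0.673/0.327 = 4.00 ≈ 4

4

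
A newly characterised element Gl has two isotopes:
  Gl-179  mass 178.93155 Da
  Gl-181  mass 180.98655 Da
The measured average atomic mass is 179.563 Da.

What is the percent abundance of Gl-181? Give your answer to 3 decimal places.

30.727%

Let x be the fractional abundance of Gl-179; then Gl-181 has abundance 1 − x.
178.93155·x + 180.98655·(1 − x) = 179.563
(178.93155 − 180.98655)·x = 179.563 − 180.98655
x = -1.42355 / -2.05500 = 0.69273 → 69.273% Gl-179, 30.727% Gl-181.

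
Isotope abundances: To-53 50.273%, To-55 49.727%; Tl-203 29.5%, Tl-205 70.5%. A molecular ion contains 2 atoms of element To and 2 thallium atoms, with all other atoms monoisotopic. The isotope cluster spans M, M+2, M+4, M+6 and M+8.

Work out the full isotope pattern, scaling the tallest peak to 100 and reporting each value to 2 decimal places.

6.19 : 41.86 : 100.00 : 98.95 : 34.61

Element To pattern (n=2): 0.25273745 : 0.49998509 : 0.24727745
Thallium pattern (n=2): 0.087025 : 0.41595 : 0.497025
Convolve the two distributions (both contribute in 2-u steps):
  M: 0.25273745×0.087025 = 0.021994
  M+2: 0.25273745×0.41595 + 0.49998509×0.087025 = 0.148637
  M+4: 0.25273745×0.497025 + 0.49998509×0.41595 + 0.24727745×0.087025 = 0.355105
  M+6: 0.49998509×0.497025 + 0.24727745×0.41595 = 0.351360
  M+8: 0.24727745×0.497025 = 0.122903
Scale to base peak (0.355105) = 100: 6.19 : 41.86 : 100.00 : 98.95 : 34.61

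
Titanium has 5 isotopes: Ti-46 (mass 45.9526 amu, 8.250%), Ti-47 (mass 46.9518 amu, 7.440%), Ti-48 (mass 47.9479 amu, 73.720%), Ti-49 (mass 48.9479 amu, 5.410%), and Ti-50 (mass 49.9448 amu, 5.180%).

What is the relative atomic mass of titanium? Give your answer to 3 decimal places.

47.867 amu

The abundance-weighted mean is 0.08250 × 45.9526 + 0.07440 × 46.9518 + 0.73720 × 47.9479 + 0.05410 × 48.9479 + 0.05180 × 49.9448
= 3.79109 + 3.49321 + 35.34719 + 2.64808 + 2.58714 = 47.86671 amu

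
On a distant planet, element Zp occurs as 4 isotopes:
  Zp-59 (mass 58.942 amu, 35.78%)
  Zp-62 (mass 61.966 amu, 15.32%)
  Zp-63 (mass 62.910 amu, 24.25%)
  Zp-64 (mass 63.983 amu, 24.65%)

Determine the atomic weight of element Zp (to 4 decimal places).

Weight each isotope mass by its fractional abundance: 0.3578 × 58.942 + 0.1532 × 61.966 + 0.2425 × 62.910 + 0.2465 × 63.983
= 21.08945 + 9.49319 + 15.25568 + 15.77181 = 61.61013 amu

61.6101 amu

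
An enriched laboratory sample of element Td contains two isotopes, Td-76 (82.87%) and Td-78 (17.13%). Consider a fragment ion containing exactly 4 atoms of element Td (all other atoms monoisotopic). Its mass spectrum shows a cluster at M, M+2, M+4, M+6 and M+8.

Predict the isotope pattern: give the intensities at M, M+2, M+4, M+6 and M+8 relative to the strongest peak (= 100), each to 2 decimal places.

100.00 : 82.68 : 25.64 : 3.53 : 0.18

The 4 Td atoms are independent, so intensities follow the terms of (0.8287 + 0.1713)^4.
P(M) = 0.8287^4 = 0.471617
P(M+2) = 4 × 0.8287^3 × 0.1713^1 = 0.389950
P(M+4) = 6 × 0.8287^2 × 0.1713^2 = 0.120910
P(M+6) = 4 × 0.8287^1 × 0.1713^3 = 0.016662
P(M+8) = 0.1713^4 = 0.000861
The M peak is largest (0.471617); scaling to 100 gives 100.00 : 82.68 : 25.64 : 3.53 : 0.18.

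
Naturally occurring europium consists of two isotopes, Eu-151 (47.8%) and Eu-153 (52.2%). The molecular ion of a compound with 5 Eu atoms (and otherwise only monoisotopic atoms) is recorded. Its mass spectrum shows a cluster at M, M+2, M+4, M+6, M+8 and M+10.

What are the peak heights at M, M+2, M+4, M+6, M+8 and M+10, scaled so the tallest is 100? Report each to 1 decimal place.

The 5 Eu atoms are independent, so intensities follow the terms of (0.478 + 0.522)^5.
P(M) = 0.478^5 = 0.024954
P(M+2) = 5 × 0.478^4 × 0.522^1 = 0.136255
P(M+4) = 10 × 0.478^3 × 0.522^2 = 0.297594
P(M+6) = 10 × 0.478^2 × 0.522^3 = 0.324988
P(M+8) = 5 × 0.478^1 × 0.522^4 = 0.177452
P(M+10) = 0.522^5 = 0.038757
The M+6 peak is largest (0.324988); scaling to 100 gives 7.7 : 41.9 : 91.6 : 100.0 : 54.6 : 11.9.

7.7 : 41.9 : 91.6 : 100.0 : 54.6 : 11.9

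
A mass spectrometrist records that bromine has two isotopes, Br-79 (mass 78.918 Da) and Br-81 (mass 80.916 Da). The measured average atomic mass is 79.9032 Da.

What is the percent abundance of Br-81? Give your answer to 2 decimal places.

49.31%

With x = fraction of Br-79 (so Br-81 is 1 − x):
78.918·x + 80.916·(1 − x) = 79.9032
(78.918 − 80.916)·x = 79.9032 − 80.916
x = -1.0128 / -1.998 = 0.50691 → 50.69% Br-79, 49.31% Br-81.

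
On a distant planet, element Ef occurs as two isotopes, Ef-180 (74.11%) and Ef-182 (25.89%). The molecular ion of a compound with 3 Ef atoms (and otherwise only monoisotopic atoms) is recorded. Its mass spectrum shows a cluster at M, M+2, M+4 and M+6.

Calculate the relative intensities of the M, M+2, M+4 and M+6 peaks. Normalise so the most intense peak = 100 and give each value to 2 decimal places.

Each Ef atom is independently Ef-180 (p = 0.7411) or Ef-182 (q = 0.2589); the cluster is the binomial expansion (p + q)^3.
P(M) = 0.7411^3 = 0.407034
P(M+2) = 3 × 0.7411^2 × 0.2589^1 = 0.426586
P(M+4) = 3 × 0.7411^1 × 0.2589^2 = 0.149026
P(M+6) = 0.2589^3 = 0.017354
The M+2 peak is largest (0.426586); scaling to 100 gives 95.42 : 100.00 : 34.93 : 4.07.

95.42 : 100.00 : 34.93 : 4.07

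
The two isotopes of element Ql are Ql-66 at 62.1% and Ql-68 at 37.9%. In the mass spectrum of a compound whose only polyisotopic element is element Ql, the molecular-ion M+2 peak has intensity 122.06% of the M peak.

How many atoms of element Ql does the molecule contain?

For n independent Ql atoms, I(M+2)/I(M) = n · (abundance Ql-68) / (abundance Ql-66) = n · 0.379/0.621.
n = 1.2206 × 0.621/0.379 = 2.00 ≈ 2

2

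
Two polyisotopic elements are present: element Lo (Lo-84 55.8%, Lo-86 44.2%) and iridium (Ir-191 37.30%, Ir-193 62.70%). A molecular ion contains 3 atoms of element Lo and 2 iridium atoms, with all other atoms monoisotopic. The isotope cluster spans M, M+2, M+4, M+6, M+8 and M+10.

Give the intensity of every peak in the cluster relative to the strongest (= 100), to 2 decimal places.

7.39 : 42.38 : 93.77 : 100.00 : 51.62 : 10.37

Element Lo pattern (n=3): 0.17374111 : 0.41286866 : 0.32703934 : 0.08635089
Iridium pattern (n=2): 0.139129 : 0.467742 : 0.393129
Convolve the two distributions (both contribute in 2-u steps):
  M: 0.17374111×0.139129 = 0.024172
  M+2: 0.17374111×0.467742 + 0.41286866×0.139129 = 0.138708
  M+4: 0.17374111×0.393129 + 0.41286866×0.467742 + 0.32703934×0.139129 = 0.306919
  M+6: 0.41286866×0.393129 + 0.32703934×0.467742 + 0.08635089×0.139129 = 0.327295
  M+8: 0.32703934×0.393129 + 0.08635089×0.467742 = 0.168959
  M+10: 0.08635089×0.393129 = 0.033947
Scale to base peak (0.327295) = 100: 7.39 : 42.38 : 93.77 : 100.00 : 51.62 : 10.37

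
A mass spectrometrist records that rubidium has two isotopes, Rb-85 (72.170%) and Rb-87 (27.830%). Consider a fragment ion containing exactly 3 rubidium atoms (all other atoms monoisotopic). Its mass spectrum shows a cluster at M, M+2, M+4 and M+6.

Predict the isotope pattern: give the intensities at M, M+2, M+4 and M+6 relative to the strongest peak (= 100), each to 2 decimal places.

Expanding (0.72170 + 0.27830)^3:
P(M) = 0.72170^3 = 0.375898
P(M+2) = 3 × 0.72170^2 × 0.27830^1 = 0.434858
P(M+4) = 3 × 0.72170^1 × 0.27830^2 = 0.167689
P(M+6) = 0.27830^3 = 0.021555
The M+2 peak is largest (0.434858); scaling to 100 gives 86.44 : 100.00 : 38.56 : 4.96.

86.44 : 100.00 : 38.56 : 4.96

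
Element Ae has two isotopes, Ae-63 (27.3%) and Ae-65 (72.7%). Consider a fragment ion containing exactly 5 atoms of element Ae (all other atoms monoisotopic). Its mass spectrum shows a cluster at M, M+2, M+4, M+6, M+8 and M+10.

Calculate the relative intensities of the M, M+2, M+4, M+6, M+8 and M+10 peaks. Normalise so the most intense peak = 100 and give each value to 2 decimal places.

0.40 : 5.30 : 28.20 : 75.10 : 100.00 : 53.26

Expanding (0.273 + 0.727)^5:
P(M) = 0.273^5 = 0.001516
P(M+2) = 5 × 0.273^4 × 0.727^1 = 0.020191
P(M+4) = 10 × 0.273^3 × 0.727^2 = 0.107537
P(M+6) = 10 × 0.273^2 × 0.727^3 = 0.286371
P(M+8) = 5 × 0.273^1 × 0.727^4 = 0.381303
P(M+10) = 0.727^5 = 0.203082
The M+8 peak is largest (0.381303); scaling to 100 gives 0.40 : 5.30 : 28.20 : 75.10 : 100.00 : 53.26.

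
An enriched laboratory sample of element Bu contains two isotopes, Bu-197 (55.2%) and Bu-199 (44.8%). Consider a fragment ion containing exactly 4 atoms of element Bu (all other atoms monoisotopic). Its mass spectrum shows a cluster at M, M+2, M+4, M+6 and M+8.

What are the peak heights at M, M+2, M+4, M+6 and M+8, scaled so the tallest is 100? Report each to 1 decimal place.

Each Bu atom is independently Bu-197 (p = 0.552) or Bu-199 (q = 0.448); the cluster is the binomial expansion (p + q)^4.
P(M) = 0.552^4 = 0.092845
P(M+2) = 4 × 0.552^3 × 0.448^1 = 0.301408
P(M+4) = 6 × 0.552^2 × 0.448^2 = 0.366932
P(M+6) = 4 × 0.552^1 × 0.448^3 = 0.198533
P(M+8) = 0.448^4 = 0.040282
The M+4 peak is largest (0.366932); scaling to 100 gives 25.3 : 82.1 : 100.0 : 54.1 : 11.0.

25.3 : 82.1 : 100.0 : 54.1 : 11.0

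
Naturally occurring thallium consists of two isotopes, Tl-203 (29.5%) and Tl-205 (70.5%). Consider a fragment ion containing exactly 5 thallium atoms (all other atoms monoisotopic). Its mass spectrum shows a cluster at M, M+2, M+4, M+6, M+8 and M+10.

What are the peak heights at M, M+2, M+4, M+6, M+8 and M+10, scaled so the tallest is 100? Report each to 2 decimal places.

Expanding (0.295 + 0.705)^5:
P(M) = 0.295^5 = 0.002234
P(M+2) = 5 × 0.295^4 × 0.705^1 = 0.026696
P(M+4) = 10 × 0.295^3 × 0.705^2 = 0.127598
P(M+6) = 10 × 0.295^2 × 0.705^3 = 0.304938
P(M+8) = 5 × 0.295^1 × 0.705^4 = 0.364375
P(M+10) = 0.705^5 = 0.174159
The M+8 peak is largest (0.364375); scaling to 100 gives 0.61 : 7.33 : 35.02 : 83.69 : 100.00 : 47.80.

0.61 : 7.33 : 35.02 : 83.69 : 100.00 : 47.80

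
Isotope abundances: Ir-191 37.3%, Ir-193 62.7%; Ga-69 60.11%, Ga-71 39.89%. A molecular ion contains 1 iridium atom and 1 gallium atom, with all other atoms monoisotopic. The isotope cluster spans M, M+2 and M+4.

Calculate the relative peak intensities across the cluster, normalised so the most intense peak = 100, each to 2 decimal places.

42.65 : 100.00 : 47.58

Iridium pattern (n=1): 0.3730 : 0.6270
Gallium pattern (n=1): 0.6011 : 0.3989
Convolve the two distributions (both contribute in 2-u steps):
  M: 0.3730×0.6011 = 0.224210
  M+2: 0.3730×0.3989 + 0.6270×0.6011 = 0.525679
  M+4: 0.6270×0.3989 = 0.250110
Scale to base peak (0.525679) = 100: 42.65 : 100.00 : 47.58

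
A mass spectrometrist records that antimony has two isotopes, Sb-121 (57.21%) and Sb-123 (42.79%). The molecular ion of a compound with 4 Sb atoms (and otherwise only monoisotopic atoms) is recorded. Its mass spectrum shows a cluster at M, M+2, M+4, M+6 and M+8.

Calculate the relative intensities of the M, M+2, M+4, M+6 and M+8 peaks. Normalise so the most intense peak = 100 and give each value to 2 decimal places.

The 4 Sb atoms are independent, so intensities follow the terms of (0.5721 + 0.4279)^4.
P(M) = 0.5721^4 = 0.107124
P(M+2) = 4 × 0.5721^3 × 0.4279^1 = 0.320493
P(M+4) = 6 × 0.5721^2 × 0.4279^2 = 0.359567
P(M+6) = 4 × 0.5721^1 × 0.4279^3 = 0.179291
P(M+8) = 0.4279^4 = 0.033525
The M+4 peak is largest (0.359567); scaling to 100 gives 29.79 : 89.13 : 100.00 : 49.86 : 9.32.

29.79 : 89.13 : 100.00 : 49.86 : 9.32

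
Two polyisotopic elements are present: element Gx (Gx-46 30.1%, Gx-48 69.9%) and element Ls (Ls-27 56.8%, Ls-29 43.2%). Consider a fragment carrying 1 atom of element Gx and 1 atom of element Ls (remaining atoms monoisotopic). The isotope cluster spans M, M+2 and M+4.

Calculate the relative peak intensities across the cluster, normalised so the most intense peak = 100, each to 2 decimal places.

32.44 : 100.00 : 57.29

Element Gx pattern (n=1): 0.3010 : 0.6990
Element Ls pattern (n=1): 0.5680 : 0.4320
Convolve the two distributions (both contribute in 2-u steps):
  M: 0.3010×0.5680 = 0.170968
  M+2: 0.3010×0.4320 + 0.6990×0.5680 = 0.527064
  M+4: 0.6990×0.4320 = 0.301968
Scale to base peak (0.527064) = 100: 32.44 : 100.00 : 57.29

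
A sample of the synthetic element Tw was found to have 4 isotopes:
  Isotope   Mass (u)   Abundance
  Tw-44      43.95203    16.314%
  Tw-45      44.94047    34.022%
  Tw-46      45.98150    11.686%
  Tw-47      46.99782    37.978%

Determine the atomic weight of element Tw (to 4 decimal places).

Weight each isotope mass by its fractional abundance: 0.16314 × 43.95203 + 0.34022 × 44.94047 + 0.11686 × 45.98150 + 0.37978 × 46.99782
= 7.170334 + 15.289647 + 5.373398 + 17.848832 = 45.682211 u

45.6822 u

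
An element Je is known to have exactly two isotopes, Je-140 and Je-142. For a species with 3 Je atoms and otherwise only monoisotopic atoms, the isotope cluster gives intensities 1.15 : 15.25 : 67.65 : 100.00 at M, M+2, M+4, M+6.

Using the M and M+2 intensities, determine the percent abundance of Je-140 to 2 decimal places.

18.45%

If p is the fraction of Je that is Je-140, then I(M+2)/I(M) = [C(3,1)·p^2·(1−p)] / p^3 = 3·(1−p)/p = 15.25/1.15 = 13.2609
(1−p)/p = 13.2609/3 = 4.4203  ⇒  p = 1/(1 + 4.4203) = 0.1845
Je-140: 18.45%, Je-142: 81.55%.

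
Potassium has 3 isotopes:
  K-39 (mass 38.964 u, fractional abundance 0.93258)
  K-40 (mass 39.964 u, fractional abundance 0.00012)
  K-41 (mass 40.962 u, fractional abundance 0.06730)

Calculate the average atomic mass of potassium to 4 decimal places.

39.0986 u

The abundance-weighted mean is 0.93258 × 38.964 + 0.00012 × 39.964 + 0.06730 × 40.962
= 36.33705 + 0.00480 + 2.75674 = 39.09859 u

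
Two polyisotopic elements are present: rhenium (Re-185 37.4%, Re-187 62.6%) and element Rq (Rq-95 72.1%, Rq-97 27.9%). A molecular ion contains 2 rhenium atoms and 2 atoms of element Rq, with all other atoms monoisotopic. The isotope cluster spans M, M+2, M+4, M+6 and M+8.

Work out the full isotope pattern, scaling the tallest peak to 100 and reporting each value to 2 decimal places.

18.04 : 74.37 : 100.00 : 48.17 : 7.57

Rhenium pattern (n=2): 0.139876 : 0.468248 : 0.391876
Element Rq pattern (n=2): 0.519841 : 0.402318 : 0.077841
Convolve the two distributions (both contribute in 2-u steps):
  M: 0.139876×0.519841 = 0.072713
  M+2: 0.139876×0.402318 + 0.468248×0.519841 = 0.299689
  M+4: 0.139876×0.077841 + 0.468248×0.402318 + 0.391876×0.519841 = 0.402986
  M+6: 0.468248×0.077841 + 0.391876×0.402318 = 0.194108
  M+8: 0.391876×0.077841 = 0.030504
Scale to base peak (0.402986) = 100: 18.04 : 74.37 : 100.00 : 48.17 : 7.57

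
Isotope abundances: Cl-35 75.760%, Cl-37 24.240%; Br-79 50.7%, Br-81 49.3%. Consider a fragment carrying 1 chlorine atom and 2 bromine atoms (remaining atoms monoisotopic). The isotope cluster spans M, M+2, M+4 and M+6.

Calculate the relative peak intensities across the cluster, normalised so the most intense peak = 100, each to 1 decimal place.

Chlorine pattern (n=1): 0.7576 : 0.2424
Bromine pattern (n=2): 0.257049 : 0.499902 : 0.243049
Convolve the two distributions (both contribute in 2-u steps):
  M: 0.7576×0.257049 = 0.194740
  M+2: 0.7576×0.499902 + 0.2424×0.257049 = 0.441034
  M+4: 0.7576×0.243049 + 0.2424×0.499902 = 0.305310
  M+6: 0.2424×0.243049 = 0.058915
Scale to base peak (0.441034) = 100: 44.2 : 100.0 : 69.2 : 13.4

44.2 : 100.0 : 69.2 : 13.4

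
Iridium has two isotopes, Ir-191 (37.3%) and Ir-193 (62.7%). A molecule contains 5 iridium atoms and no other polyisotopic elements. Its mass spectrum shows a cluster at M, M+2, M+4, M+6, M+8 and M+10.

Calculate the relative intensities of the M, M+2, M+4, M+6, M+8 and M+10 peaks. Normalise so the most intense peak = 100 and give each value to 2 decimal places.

The 5 Ir atoms are independent, so intensities follow the terms of (0.373 + 0.627)^5.
P(M) = 0.373^5 = 0.007220
P(M+2) = 5 × 0.373^4 × 0.627^1 = 0.060684
P(M+4) = 10 × 0.373^3 × 0.627^2 = 0.204015
P(M+6) = 10 × 0.373^2 × 0.627^3 = 0.342942
P(M+8) = 5 × 0.373^1 × 0.627^4 = 0.288237
P(M+10) = 0.627^5 = 0.096903
The M+6 peak is largest (0.342942); scaling to 100 gives 2.11 : 17.70 : 59.49 : 100.00 : 84.05 : 28.26.

2.11 : 17.70 : 59.49 : 100.00 : 84.05 : 28.26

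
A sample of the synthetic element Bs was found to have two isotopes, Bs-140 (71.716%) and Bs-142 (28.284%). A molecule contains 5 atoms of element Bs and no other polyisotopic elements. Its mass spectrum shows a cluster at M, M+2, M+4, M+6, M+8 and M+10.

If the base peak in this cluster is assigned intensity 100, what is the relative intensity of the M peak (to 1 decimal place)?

(0.71716 + 0.28284)^5 gives M 0.1897, M+2 0.3741, M+4 0.2951, M+6 0.1164, M+8 0.0229, M+10 0.0018; the largest is M+2.
P(M+2) = C(5,1) × 0.71716^4 × 0.28284^1 = 5 × 0.26452348 × 0.28284 = 0.374089 (base)
P(M) = C(5,0) × 0.71716^5 × 0.28284^0 = 1 × 0.18970566 × 1.0000 = 0.189706
Relative intensity = 0.189706 / 0.374089 × 100 = 50.7

50.7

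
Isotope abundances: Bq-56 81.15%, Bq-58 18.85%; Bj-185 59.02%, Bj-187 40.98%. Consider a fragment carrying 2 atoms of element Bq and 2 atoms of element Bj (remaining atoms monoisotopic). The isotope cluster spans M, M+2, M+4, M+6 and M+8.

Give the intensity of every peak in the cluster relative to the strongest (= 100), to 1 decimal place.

54.0 : 100.0 : 63.7 : 16.1 : 1.4

Element Bq pattern (n=2): 0.65853225 : 0.3059355 : 0.03553225
Element Bj pattern (n=2): 0.34833604 : 0.48372792 : 0.16793604
Convolve the two distributions (both contribute in 2-u steps):
  M: 0.65853225×0.34833604 = 0.229391
  M+2: 0.65853225×0.48372792 + 0.3059355×0.34833604 = 0.425119
  M+4: 0.65853225×0.16793604 + 0.3059355×0.48372792 + 0.03553225×0.34833604 = 0.270958
  M+6: 0.3059355×0.16793604 + 0.03553225×0.48372792 = 0.068566
  M+8: 0.03553225×0.16793604 = 0.005967
Scale to base peak (0.425119) = 100: 54.0 : 100.0 : 63.7 : 16.1 : 1.4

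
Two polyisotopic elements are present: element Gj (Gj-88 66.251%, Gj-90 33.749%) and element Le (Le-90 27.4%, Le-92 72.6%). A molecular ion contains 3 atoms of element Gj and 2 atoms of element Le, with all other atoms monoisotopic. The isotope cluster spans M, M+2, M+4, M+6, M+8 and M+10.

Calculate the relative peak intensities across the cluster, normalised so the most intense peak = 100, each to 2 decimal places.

Element Gj pattern (n=3): 0.29078856 : 0.44439283 : 0.22637867 : 0.03843994
Element Le pattern (n=2): 0.075076 : 0.397848 : 0.527076
Convolve the two distributions (both contribute in 2-u steps):
  M: 0.29078856×0.075076 = 0.021831
  M+2: 0.29078856×0.397848 + 0.44439283×0.075076 = 0.149053
  M+4: 0.29078856×0.527076 + 0.44439283×0.397848 + 0.22637867×0.075076 = 0.347064
  M+6: 0.44439283×0.527076 + 0.22637867×0.397848 + 0.03843994×0.075076 = 0.327179
  M+8: 0.22637867×0.527076 + 0.03843994×0.397848 = 0.134612
  M+10: 0.03843994×0.527076 = 0.020261
Scale to base peak (0.347064) = 100: 6.29 : 42.95 : 100.00 : 94.27 : 38.79 : 5.84

6.29 : 42.95 : 100.00 : 94.27 : 38.79 : 5.84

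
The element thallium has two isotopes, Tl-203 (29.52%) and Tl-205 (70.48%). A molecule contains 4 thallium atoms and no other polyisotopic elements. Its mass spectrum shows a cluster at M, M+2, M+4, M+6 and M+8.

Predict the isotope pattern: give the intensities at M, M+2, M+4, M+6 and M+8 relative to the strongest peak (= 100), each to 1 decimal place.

Expanding (0.2952 + 0.7048)^4:
P(M) = 0.2952^4 = 0.007594
P(M+2) = 4 × 0.2952^3 × 0.7048^1 = 0.072523
P(M+4) = 6 × 0.2952^2 × 0.7048^2 = 0.259726
P(M+6) = 4 × 0.2952^1 × 0.7048^3 = 0.413403
P(M+8) = 0.7048^4 = 0.246754
The M+6 peak is largest (0.413403); scaling to 100 gives 1.8 : 17.5 : 62.8 : 100.0 : 59.7.

1.8 : 17.5 : 62.8 : 100.0 : 59.7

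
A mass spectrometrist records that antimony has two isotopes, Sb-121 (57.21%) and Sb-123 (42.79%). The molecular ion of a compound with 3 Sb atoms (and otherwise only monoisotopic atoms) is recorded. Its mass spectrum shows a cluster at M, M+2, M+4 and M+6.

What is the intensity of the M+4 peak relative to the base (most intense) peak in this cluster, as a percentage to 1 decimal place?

Term probabilities: M 0.1872, M+2 0.4202, M+4 0.3143, M+6 0.0783. Base peak = M+2.
P(M+2) = C(3,1) × 0.5721^2 × 0.4279^1 = 3 × 0.32729841 × 0.4279 = 0.420153 (base)
P(M+4) = C(3,2) × 0.5721^1 × 0.4279^2 = 3 × 0.5721 × 0.18309841 = 0.314252
Relative intensity = 0.314252 / 0.420153 × 100 = 74.8

74.8%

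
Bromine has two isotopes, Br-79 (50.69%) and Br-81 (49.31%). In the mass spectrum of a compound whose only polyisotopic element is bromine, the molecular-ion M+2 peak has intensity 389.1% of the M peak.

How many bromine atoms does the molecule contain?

With n Br atoms, P(M+2)/P(M) = C(n,1)·p^(n−1)q / p^n = n·q/p = n · 0.4931/0.5069.
n = 3.891 × 0.5069/0.4931 = 4.00 ≈ 4

4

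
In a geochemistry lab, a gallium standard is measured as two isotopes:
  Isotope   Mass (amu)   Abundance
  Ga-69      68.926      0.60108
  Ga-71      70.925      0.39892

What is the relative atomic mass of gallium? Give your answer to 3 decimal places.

The abundance-weighted mean is 0.60108 × 68.926 + 0.39892 × 70.925
= 41.4300 + 28.2934 = 69.7234 amu

69.723 amu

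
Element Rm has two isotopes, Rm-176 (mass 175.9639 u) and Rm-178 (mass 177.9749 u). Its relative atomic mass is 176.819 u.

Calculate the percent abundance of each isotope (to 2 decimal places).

Rm-176: 57.48%, Rm-178: 42.52%

Let x be the fractional abundance of Rm-176; then Rm-178 has abundance 1 − x.
175.9639·x + 177.9749·(1 − x) = 176.819
(175.9639 − 177.9749)·x = 176.819 − 177.9749
x = -1.1559 / -2.0110 = 0.57479 → 57.48% Rm-176, 42.52% Rm-178.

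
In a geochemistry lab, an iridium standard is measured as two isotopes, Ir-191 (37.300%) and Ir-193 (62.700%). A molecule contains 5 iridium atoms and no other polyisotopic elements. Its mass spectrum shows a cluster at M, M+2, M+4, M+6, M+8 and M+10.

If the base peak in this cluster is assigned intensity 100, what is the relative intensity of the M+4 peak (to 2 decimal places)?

59.49

Binomial terms of (0.37300 + 0.62700)^5: M 0.0072, M+2 0.0607, M+4 0.2040, M+6 0.3429, M+8 0.2882, M+10 0.0969 → M+6 is the base peak.
P(M+6) = C(5,3) × 0.37300^2 × 0.62700^3 = 10 × 0.139129 × 0.24649188 = 0.342942 (base)
P(M+4) = C(5,2) × 0.37300^3 × 0.62700^2 = 10 × 0.05189512 × 0.393129 = 0.204015
Relative intensity = 0.204015 / 0.342942 × 100 = 59.49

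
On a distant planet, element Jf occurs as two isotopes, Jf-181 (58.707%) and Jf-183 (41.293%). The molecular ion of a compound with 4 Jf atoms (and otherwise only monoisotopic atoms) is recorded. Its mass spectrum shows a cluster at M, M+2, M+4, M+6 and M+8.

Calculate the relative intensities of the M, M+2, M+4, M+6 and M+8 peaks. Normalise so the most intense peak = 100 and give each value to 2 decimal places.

Each Jf atom is independently Jf-181 (p = 0.58707) or Jf-183 (q = 0.41293); the cluster is the binomial expansion (p + q)^4.
P(M) = 0.58707^4 = 0.118784
P(M+2) = 4 × 0.58707^3 × 0.41293^1 = 0.334200
P(M+4) = 6 × 0.58707^2 × 0.41293^2 = 0.352601
P(M+6) = 4 × 0.58707^1 × 0.41293^3 = 0.165340
P(M+8) = 0.41293^4 = 0.029074
The M+4 peak is largest (0.352601); scaling to 100 gives 33.69 : 94.78 : 100.00 : 46.89 : 8.25.

33.69 : 94.78 : 100.00 : 46.89 : 8.25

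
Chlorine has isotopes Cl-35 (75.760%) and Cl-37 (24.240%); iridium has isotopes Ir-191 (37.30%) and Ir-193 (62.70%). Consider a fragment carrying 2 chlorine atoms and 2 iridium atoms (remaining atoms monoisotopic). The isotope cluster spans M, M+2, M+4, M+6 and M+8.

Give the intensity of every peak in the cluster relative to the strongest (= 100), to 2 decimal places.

19.69 : 78.79 : 100.00 : 42.37 : 5.69

Chlorine pattern (n=2): 0.57395776 : 0.36728448 : 0.05875776
Iridium pattern (n=2): 0.139129 : 0.467742 : 0.393129
Convolve the two distributions (both contribute in 2-u steps):
  M: 0.57395776×0.139129 = 0.079854
  M+2: 0.57395776×0.467742 + 0.36728448×0.139129 = 0.319564
  M+4: 0.57395776×0.393129 + 0.36728448×0.467742 + 0.05875776×0.139129 = 0.405609
  M+6: 0.36728448×0.393129 + 0.05875776×0.467742 = 0.171874
  M+8: 0.05875776×0.393129 = 0.023099
Scale to base peak (0.405609) = 100: 19.69 : 78.79 : 100.00 : 42.37 : 5.69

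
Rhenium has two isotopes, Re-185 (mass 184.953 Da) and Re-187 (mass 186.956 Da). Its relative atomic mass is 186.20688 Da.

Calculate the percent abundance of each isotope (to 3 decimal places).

With x = fraction of Re-185 (so Re-187 is 1 − x):
184.953·x + 186.956·(1 − x) = 186.20688
(184.953 − 186.956)·x = 186.20688 − 186.956
x = -0.74912 / -2.003 = 0.37400 → 37.400% Re-185, 62.600% Re-187.

Re-185: 37.400%, Re-187: 62.600%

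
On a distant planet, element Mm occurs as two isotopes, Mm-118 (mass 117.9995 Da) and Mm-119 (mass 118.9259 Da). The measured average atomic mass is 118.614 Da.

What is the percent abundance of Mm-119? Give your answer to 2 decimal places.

66.33%

With x = fraction of Mm-118 (so Mm-119 is 1 − x):
117.9995·x + 118.9259·(1 − x) = 118.614
(117.9995 − 118.9259)·x = 118.614 − 118.9259
x = -0.3119 / -0.9264 = 0.33668 → 33.67% Mm-118, 66.33% Mm-119.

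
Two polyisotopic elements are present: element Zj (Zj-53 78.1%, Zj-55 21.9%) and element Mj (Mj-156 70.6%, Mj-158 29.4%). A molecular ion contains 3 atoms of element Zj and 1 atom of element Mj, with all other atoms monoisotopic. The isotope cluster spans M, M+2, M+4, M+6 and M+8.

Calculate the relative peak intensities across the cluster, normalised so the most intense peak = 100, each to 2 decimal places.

79.51 : 100.00 : 46.61 : 9.56 : 0.73

Element Zj pattern (n=3): 0.47637954 : 0.40074438 : 0.11237262 : 0.01050346
Element Mj pattern (n=1): 0.7060 : 0.2940
Convolve the two distributions (both contribute in 2-u steps):
  M: 0.47637954×0.7060 = 0.336324
  M+2: 0.47637954×0.2940 + 0.40074438×0.7060 = 0.422981
  M+4: 0.40074438×0.2940 + 0.11237262×0.7060 = 0.197154
  M+6: 0.11237262×0.2940 + 0.01050346×0.7060 = 0.040453
  M+8: 0.01050346×0.2940 = 0.003088
Scale to base peak (0.422981) = 100: 79.51 : 100.00 : 46.61 : 9.56 : 0.73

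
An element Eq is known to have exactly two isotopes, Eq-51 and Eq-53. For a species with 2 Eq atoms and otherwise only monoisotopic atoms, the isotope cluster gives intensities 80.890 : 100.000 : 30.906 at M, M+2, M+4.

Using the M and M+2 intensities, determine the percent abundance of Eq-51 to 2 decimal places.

If p is the fraction of Eq that is Eq-51, then I(M+2)/I(M) = [C(2,1)·p^1·(1−p)] / p^2 = 2·(1−p)/p = 100.000/80.890 = 1.2362
(1−p)/p = 1.2362/2 = 0.6181  ⇒  p = 1/(1 + 0.6181) = 0.6180
Eq-51: 61.80%, Eq-53: 38.20%.

61.80%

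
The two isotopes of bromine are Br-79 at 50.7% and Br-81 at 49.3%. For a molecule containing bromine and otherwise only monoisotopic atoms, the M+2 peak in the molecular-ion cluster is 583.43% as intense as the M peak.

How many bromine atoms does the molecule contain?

The M+2/M ratio from n Br atoms is n · q/p = n · 0.493/0.507.
n = 5.8343 × 0.507/0.493 = 6.00 ≈ 6

6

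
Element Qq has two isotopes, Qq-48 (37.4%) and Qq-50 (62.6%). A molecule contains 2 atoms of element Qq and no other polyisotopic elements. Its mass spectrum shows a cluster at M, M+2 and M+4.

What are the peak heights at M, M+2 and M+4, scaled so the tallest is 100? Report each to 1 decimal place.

Expanding (0.374 + 0.626)^2:
P(M) = 0.374^2 = 0.139876
P(M+2) = 2 × 0.374^1 × 0.626^1 = 0.468248
P(M+4) = 0.626^2 = 0.391876
The M+2 peak is largest (0.468248); scaling to 100 gives 29.9 : 100.0 : 83.7.

29.9 : 100.0 : 83.7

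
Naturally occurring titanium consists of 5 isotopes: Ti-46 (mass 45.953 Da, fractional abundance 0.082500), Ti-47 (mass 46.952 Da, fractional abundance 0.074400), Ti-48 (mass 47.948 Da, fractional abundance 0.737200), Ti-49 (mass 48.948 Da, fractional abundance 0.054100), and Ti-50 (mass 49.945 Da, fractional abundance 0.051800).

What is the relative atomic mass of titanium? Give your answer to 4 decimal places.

47.8669 Da

Average mass = Σ (abundance × isotope mass) = 0.082500 × 45.953 + 0.074400 × 46.952 + 0.737200 × 47.948 + 0.054100 × 48.948 + 0.051800 × 49.945
= 3.79112 + 3.49323 + 35.34727 + 2.64809 + 2.58715 = 47.86686 Da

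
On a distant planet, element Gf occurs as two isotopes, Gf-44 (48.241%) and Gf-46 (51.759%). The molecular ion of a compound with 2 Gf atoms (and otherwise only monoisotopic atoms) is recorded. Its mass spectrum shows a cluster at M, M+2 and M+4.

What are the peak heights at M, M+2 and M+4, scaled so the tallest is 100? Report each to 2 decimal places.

46.60 : 100.00 : 53.65

Each Gf atom is independently Gf-44 (p = 0.48241) or Gf-46 (q = 0.51759); the cluster is the binomial expansion (p + q)^2.
P(M) = 0.48241^2 = 0.232719
P(M+2) = 2 × 0.48241^1 × 0.51759^1 = 0.499381
P(M+4) = 0.51759^2 = 0.267899
The M+2 peak is largest (0.499381); scaling to 100 gives 46.60 : 100.00 : 53.65.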